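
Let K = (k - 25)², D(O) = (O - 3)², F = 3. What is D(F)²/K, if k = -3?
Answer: 0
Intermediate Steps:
D(O) = (-3 + O)²
K = 784 (K = (-3 - 25)² = (-28)² = 784)
D(F)²/K = ((-3 + 3)²)²/784 = (0²)²*(1/784) = 0²*(1/784) = 0*(1/784) = 0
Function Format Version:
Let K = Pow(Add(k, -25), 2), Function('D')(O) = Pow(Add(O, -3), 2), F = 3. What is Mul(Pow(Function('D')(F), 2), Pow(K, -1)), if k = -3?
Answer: 0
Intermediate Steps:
Function('D')(O) = Pow(Add(-3, O), 2)
K = 784 (K = Pow(Add(-3, -25), 2) = Pow(-28, 2) = 784)
Mul(Pow(Function('D')(F), 2), Pow(K, -1)) = Mul(Pow(Pow(Add(-3, 3), 2), 2), Pow(784, -1)) = Mul(Pow(Pow(0, 2), 2), Rational(1, 784)) = Mul(Pow(0, 2), Rational(1, 784)) = Mul(0, Rational(1, 784)) = 0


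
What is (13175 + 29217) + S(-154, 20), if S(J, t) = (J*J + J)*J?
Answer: -3586156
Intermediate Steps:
S(J, t) = J*(J + J²) (S(J, t) = (J² + J)*J = (J + J²)*J = J*(J + J²))
(13175 + 29217) + S(-154, 20) = (13175 + 29217) + (-154)²*(1 - 154) = 42392 + 23716*(-153) = 42392 - 3628548 = -3586156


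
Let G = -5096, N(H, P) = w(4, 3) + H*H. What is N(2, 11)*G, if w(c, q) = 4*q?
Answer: -81536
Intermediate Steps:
N(H, P) = 12 + H² (N(H, P) = 4*3 + H*H = 12 + H²)
N(2, 11)*G = (12 + 2²)*(-5096) = (12 + 4)*(-5096) = 16*(-5096) = -81536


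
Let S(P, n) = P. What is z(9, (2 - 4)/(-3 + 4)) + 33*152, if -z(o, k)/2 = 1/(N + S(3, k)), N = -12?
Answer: 45146/9 ≈ 5016.2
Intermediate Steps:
z(o, k) = 2/9 (z(o, k) = -2/(-12 + 3) = -2/(-9) = -2*(-1/9) = 2/9)
z(9, (2 - 4)/(-3 + 4)) + 33*152 = 2/9 + 33*152 = 2/9 + 5016 = 45146/9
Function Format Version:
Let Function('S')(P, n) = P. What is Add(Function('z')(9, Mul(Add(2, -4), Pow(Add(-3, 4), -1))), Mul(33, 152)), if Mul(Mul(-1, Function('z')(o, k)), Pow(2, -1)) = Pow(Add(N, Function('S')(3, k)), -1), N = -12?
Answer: Rational(45146, 9) ≈ 5016.2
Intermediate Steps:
Function('z')(o, k) = Rational(2, 9) (Function('z')(o, k) = Mul(-2, Pow(Add(-12, 3), -1)) = Mul(-2, Pow(-9, -1)) = Mul(-2, Rational(-1, 9)) = Rational(2, 9))
Add(Function('z')(9, Mul(Add(2, -4), Pow(Add(-3, 4), -1))), Mul(33, 152)) = Add(Rational(2, 9), Mul(33, 152)) = Add(Rational(2, 9), 5016) = Rational(45146, 9)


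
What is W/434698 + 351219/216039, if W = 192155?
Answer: 64729056969/31303907074 ≈ 2.0678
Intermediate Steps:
W/434698 + 351219/216039 = 192155/434698 + 351219/216039 = 192155*(1/434698) + 351219*(1/216039) = 192155/434698 + 117073/72013 = 64729056969/31303907074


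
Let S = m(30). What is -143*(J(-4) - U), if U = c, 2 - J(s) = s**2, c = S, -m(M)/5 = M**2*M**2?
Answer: -579147998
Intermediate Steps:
m(M) = -5*M**4 (m(M) = -5*M**2*M**2 = -5*M**4)
S = -4050000 (S = -5*30**4 = -5*810000 = -4050000)
c = -4050000
J(s) = 2 - s**2
U = -4050000
-143*(J(-4) - U) = -143*((2 - 1*(-4)**2) - 1*(-4050000)) = -143*((2 - 1*16) + 4050000) = -143*((2 - 16) + 4050000) = -143*(-14 + 4050000) = -143*4049986 = -579147998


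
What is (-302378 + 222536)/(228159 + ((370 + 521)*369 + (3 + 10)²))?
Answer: -79842/557107 ≈ -0.14332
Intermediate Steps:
(-302378 + 222536)/(228159 + ((370 + 521)*369 + (3 + 10)²)) = -79842/(228159 + (891*369 + 13²)) = -79842/(228159 + (328779 + 169)) = -79842/(228159 + 328948) = -79842/557107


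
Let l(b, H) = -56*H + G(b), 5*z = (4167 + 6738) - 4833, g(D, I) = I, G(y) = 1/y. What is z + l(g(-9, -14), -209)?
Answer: 904283/70 ≈ 12918.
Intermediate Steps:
z = 6072/5 (z = ((4167 + 6738) - 4833)/5 = (10905 - 4833)/5 = (1/5)*6072 = 6072/5 ≈ 1214.4)
l(b, H) = 1/b - 56*H (l(b, H) = -56*H + 1/b = 1/b - 56*H)
z + l(g(-9, -14), -209) = 6072/5 + (1/(-14) - 56*(-209)) = 6072/5 + (-1/14 + 11704) = 6072/5 + 163855/14 = 904283/70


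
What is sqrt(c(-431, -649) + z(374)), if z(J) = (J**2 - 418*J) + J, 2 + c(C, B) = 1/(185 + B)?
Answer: I*sqrt(216426333)/116 ≈ 126.82*I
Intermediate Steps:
c(C, B) = -2 + 1/(185 + B)
z(J) = J**2 - 417*J
sqrt(c(-431, -649) + z(374)) = sqrt((-369 - 2*(-649))/(185 - 649) + 374*(-417 + 374)) = sqrt((-369 + 1298)/(-464) + 374*(-43)) = sqrt(-1/464*929 - 16082) = sqrt(-929/464 - 16082) = sqrt(-7462977/464) = I*sqrt(216426333)/116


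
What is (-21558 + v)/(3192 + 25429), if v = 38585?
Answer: 17027/28621 ≈ 0.59491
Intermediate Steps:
(-21558 + v)/(3192 + 25429) = (-21558 + 38585)/(3192 + 25429) = 17027/28621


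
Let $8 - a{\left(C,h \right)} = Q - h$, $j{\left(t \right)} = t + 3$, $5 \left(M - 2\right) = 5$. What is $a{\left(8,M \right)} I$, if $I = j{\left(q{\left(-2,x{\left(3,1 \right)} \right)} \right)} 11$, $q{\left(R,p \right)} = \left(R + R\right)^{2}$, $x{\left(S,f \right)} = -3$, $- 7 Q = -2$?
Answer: $\frac{15675}{7} \approx 2239.3$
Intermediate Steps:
$M = 3$ ($M = 2 + \frac{1}{5} \cdot 5 = 2 + 1 = 3$)
$Q = \frac{2}{7}$ ($Q = \left(- \frac{1}{7}\right) \left(-2\right) = \frac{2}{7} \approx 0.28571$)
$q{\left(R,p \right)} = 4 R^{2}$ ($q{\left(R,p \right)} = \left(2 R\right)^{2} = 4 R^{2}$)
$j{\left(t \right)} = 3 + t$
$a{\left(C,h \right)} = \frac{54}{7} + h$ ($a{\left(C,h \right)} = 8 - \left(\frac{2}{7} - h\right) = 8 + \left(- \frac{2}{7} + h\right) = \frac{54}{7} + h$)
$I = 209$ ($I = \left(3 + 4 \left(-2\right)^{2}\right) 11 = \left(3 + 4 \cdot 4\right) 11 = \left(3 + 16\right) 11 = 19 \cdot 11 = 209$)
$a{\left(8,M \right)} I = \left(\frac{54}{7} + 3\right) 209 = \frac{75}{7} \cdot 209 = \frac{15675}{7}$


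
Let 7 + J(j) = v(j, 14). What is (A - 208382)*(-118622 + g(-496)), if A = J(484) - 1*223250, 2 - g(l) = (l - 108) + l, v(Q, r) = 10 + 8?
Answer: 50724099920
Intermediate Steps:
v(Q, r) = 18
J(j) = 11 (J(j) = -7 + 18 = 11)
g(l) = 110 - 2*l (g(l) = 2 - ((l - 108) + l) = 2 - ((-108 + l) + l) = 2 - (-108 + 2*l) = 2 + (108 - 2*l) = 110 - 2*l)
A = -223239 (A = 11 - 1*223250 = 11 - 223250 = -223239)
(A - 208382)*(-118622 + g(-496)) = (-223239 - 208382)*(-118622 + (110 - 2*(-496))) = -431621*(-118622 + (110 + 992)) = -431621*(-118622 + 1102) = -431621*(-117520) = 50724099920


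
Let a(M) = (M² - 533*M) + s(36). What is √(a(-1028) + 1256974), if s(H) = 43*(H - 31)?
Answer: √2861897 ≈ 1691.7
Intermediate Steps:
s(H) = -1333 + 43*H (s(H) = 43*(-31 + H) = -1333 + 43*H)
a(M) = 215 + M² - 533*M (a(M) = (M² - 533*M) + (-1333 + 43*36) = (M² - 533*M) + (-1333 + 1548) = (M² - 533*M) + 215 = 215 + M² - 533*M)
√(a(-1028) + 1256974) = √((215 + (-1028)² - 533*(-1028)) + 1256974) = √((215 + 1056784 + 547924) + 1256974) = √(1604923 + 1256974) = √2861897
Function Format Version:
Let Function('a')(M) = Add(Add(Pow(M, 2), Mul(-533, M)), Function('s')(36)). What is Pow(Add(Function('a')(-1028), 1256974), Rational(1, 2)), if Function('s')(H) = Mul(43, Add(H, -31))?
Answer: Pow(2861897, Rational(1, 2)) ≈ 1691.7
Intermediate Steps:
Function('s')(H) = Add(-1333, Mul(43, H)) (Function('s')(H) = Mul(43, Add(-31, H)) = Add(-1333, Mul(43, H)))
Function('a')(M) = Add(215, Pow(M, 2), Mul(-533, M)) (Function('a')(M) = Add(Add(Pow(M, 2), Mul(-533, M)), Add(-1333, Mul(43, 36))) = Add(Add(Pow(M, 2), Mul(-533, M)), Add(-1333, 1548)) = Add(Add(Pow(M, 2), Mul(-533, M)), 215) = Add(215, Pow(M, 2), Mul(-533, M)))
Pow(Add(Function('a')(-1028), 1256974), Rational(1, 2)) = Pow(Add(Add(215, Pow(-1028, 2), Mul(-533, -1028)), 1256974), Rational(1, 2)) = Pow(Add(Add(215, 1056784, 547924), 1256974), Rational(1, 2)) = Pow(Add(1604923, 1256974), Rational(1, 2)) = Pow(2861897, Rational(1, 2))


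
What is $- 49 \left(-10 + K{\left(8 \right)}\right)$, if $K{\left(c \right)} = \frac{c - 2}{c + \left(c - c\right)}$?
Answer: $\frac{1813}{4} \approx 453.25$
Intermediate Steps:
$K{\left(c \right)} = \frac{-2 + c}{c}$ ($K{\left(c \right)} = \frac{-2 + c}{c + 0} = \frac{-2 + c}{c}$)
$- 49 \left(-10 + K{\left(8 \right)}\right) = - 49 \left(-10 + \frac{-2 + 8}{8}\right) = - 49 \left(-10 + \frac{1}{8} \cdot 6\right) = - 49 \left(-10 + \frac{3}{4}\right) = \left(-49\right) \left(- \frac{37}{4}\right) = \frac{1813}{4}$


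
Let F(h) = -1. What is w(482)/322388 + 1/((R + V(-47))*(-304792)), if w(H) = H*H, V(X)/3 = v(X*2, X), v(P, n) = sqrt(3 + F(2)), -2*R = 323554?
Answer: 463309498273045656941/642918607311543833864 + 3*sqrt(2)/7976954567931112 ≈ 0.72063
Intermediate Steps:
R = -161777 (R = -1/2*323554 = -161777)
v(P, n) = sqrt(2) (v(P, n) = sqrt(3 - 1) = sqrt(2))
V(X) = 3*sqrt(2)
w(H) = H**2
w(482)/322388 + 1/((R + V(-47))*(-304792)) = 482**2/322388 + 1/(-161777 + 3*sqrt(2)*(-304792)) = 232324*(1/322388) - 1/304792/(-161777 + 3*sqrt(2)) = 58081/80597 - 1/(304792*(-161777 + 3*sqrt(2)))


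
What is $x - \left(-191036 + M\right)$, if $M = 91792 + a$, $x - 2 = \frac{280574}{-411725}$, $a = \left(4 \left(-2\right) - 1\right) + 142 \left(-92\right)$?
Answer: $\frac{46244259701}{411725} \approx 1.1232 \cdot 10^{5}$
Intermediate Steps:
$a = -13073$ ($a = \left(-8 - 1\right) - 13064 = -9 - 13064 = -13073$)
$x = \frac{542876}{411725}$ ($x = 2 + \frac{280574}{-411725} = 2 + 280574 \left(- \frac{1}{411725}\right) = 2 - \frac{280574}{411725} = \frac{542876}{411725} \approx 1.3185$)
$M = 78719$ ($M = 91792 - 13073 = 78719$)
$x - \left(-191036 + M\right) = \frac{542876}{411725} + \left(191036 - 78719\right) = \frac{542876}{411725} + 112317 = \frac{46244259701}{411725}$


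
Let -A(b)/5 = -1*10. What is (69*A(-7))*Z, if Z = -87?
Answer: -300150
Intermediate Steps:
A(b) = 50 (A(b) = -(-5)*10 = -5*(-10) = 50)
(69*A(-7))*Z = (69*50)*(-87) = 3450*(-87) = -300150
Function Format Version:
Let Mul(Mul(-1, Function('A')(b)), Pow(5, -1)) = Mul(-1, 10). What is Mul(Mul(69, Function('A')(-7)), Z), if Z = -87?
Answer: -300150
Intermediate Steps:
Function('A')(b) = 50 (Function('A')(b) = Mul(-5, Mul(-1, 10)) = Mul(-5, -10) = 50)
Mul(Mul(69, Function('A')(-7)), Z) = Mul(Mul(69, 50), -87) = Mul(3450, -87) = -300150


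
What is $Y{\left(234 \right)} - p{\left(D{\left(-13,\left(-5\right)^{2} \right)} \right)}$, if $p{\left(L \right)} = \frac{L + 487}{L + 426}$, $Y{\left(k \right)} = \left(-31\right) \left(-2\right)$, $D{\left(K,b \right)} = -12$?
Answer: $\frac{25193}{414} \approx 60.853$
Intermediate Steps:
$Y{\left(k \right)} = 62$
$p{\left(L \right)} = \frac{487 + L}{426 + L}$
$Y{\left(234 \right)} - p{\left(D{\left(-13,\left(-5\right)^{2} \right)} \right)} = 62 - \frac{487 - 12}{426 - 12} = 62 - \frac{1}{414} \cdot 475 = 62 - \frac{475}{414} = \frac{25193}{414}$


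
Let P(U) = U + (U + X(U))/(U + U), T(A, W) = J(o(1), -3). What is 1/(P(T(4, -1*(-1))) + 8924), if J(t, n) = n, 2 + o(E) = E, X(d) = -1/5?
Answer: 15/133823 ≈ 0.00011209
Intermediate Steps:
X(d) = -1/5 (X(d) = -1*1/5 = -1/5)
o(E) = -2 + E
T(A, W) = -3
P(U) = U + (-1/5 + U)/(2*U) (P(U) = U + (U - 1/5)/(U + U) = U + (-1/5 + U)/((2*U)) = U + (-1/5 + U)*(1/(2*U)) = U + (-1/5 + U)/(2*U))
1/(P(T(4, -1*(-1))) + 8924) = 1/((1/2 - 3 - 1/10/(-3)) + 8924) = 1/((1/2 - 3 - 1/10*(-1/3)) + 8924) = 1/((1/2 - 3 + 1/30) + 8924) = 1/(-37/15 + 8924) = 1/(133823/15) = 15/133823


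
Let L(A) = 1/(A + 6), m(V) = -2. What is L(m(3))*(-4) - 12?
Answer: -13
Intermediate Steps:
L(A) = 1/(6 + A)
L(m(3))*(-4) - 12 = -4/(6 - 2) - 12 = -4/4 - 12 = (1/4)*(-4) - 12 = -1 - 12 = -13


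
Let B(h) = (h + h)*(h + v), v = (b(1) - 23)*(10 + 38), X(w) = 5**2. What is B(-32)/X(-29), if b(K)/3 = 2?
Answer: 54272/25 ≈ 2170.9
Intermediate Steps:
b(K) = 6 (b(K) = 3*2 = 6)
X(w) = 25
v = -816 (v = (6 - 23)*(10 + 38) = -17*48 = -816)
B(h) = 2*h*(-816 + h) (B(h) = (h + h)*(h - 816) = (2*h)*(-816 + h) = 2*h*(-816 + h))
B(-32)/X(-29) = (2*(-32)*(-816 - 32))/25 = (2*(-32)*(-848))*(1/25) = 54272*(1/25) = 54272/25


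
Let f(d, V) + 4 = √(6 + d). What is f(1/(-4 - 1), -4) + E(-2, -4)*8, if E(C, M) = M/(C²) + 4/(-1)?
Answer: -44 + √145/5 ≈ -41.592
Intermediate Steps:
f(d, V) = -4 + √(6 + d)
E(C, M) = -4 + M/C² (E(C, M) = M/C² + 4*(-1) = M/C² - 4 = -4 + M/C²)
f(1/(-4 - 1), -4) + E(-2, -4)*8 = (-4 + √(6 + 1/(-4 - 1))) + (-4 - 4/(-2)²)*8 = (-4 + √(6 + 1/(-5))) + (-4 - 4*¼)*8 = (-4 + √(6 - ⅕)) + (-4 - 1)*8 = (-4 + √(29/5)) - 5*8 = (-4 + √145/5) - 40 = -44 + √145/5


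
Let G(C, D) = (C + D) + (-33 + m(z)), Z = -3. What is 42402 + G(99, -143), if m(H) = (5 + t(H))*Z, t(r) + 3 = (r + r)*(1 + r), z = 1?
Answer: 42307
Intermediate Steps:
t(r) = -3 + 2*r*(1 + r) (t(r) = -3 + (r + r)*(1 + r) = -3 + (2*r)*(1 + r) = -3 + 2*r*(1 + r))
m(H) = -6 - 6*H - 6*H² (m(H) = (5 + (-3 + 2*H + 2*H²))*(-3) = (2 + 2*H + 2*H²)*(-3) = -6 - 6*H - 6*H²)
G(C, D) = -51 + C + D (G(C, D) = (C + D) + (-33 + (-6 - 6*1 - 6*1²)) = (C + D) + (-33 + (-6 - 6 - 6*1)) = (C + D) + (-33 + (-6 - 6 - 6)) = (C + D) + (-33 - 18) = (C + D) - 51 = -51 + C + D)
42402 + G(99, -143) = 42402 + (-51 + 99 - 143) = 42402 - 95 = 42307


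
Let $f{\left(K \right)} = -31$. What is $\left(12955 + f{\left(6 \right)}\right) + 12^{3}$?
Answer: $14652$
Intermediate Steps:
$\left(12955 + f{\left(6 \right)}\right) + 12^{3} = \left(12955 - 31\right) + 12^{3} = 12924 + 1728 = 14652$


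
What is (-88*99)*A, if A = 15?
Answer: -130680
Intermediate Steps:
(-88*99)*A = -88*99*15 = -8712*15 = -130680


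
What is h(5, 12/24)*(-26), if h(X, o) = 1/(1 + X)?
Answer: -13/3 ≈ -4.3333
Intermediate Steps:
h(5, 12/24)*(-26) = -26/(1 + 5) = -26/6 = (⅙)*(-26) = -13/3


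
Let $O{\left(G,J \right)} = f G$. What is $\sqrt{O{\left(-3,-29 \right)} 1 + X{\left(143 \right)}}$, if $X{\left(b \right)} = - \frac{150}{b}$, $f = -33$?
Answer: $\frac{\sqrt{2003001}}{143} \approx 9.897$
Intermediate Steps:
$O{\left(G,J \right)} = - 33 G$
$\sqrt{O{\left(-3,-29 \right)} 1 + X{\left(143 \right)}} = \sqrt{\left(-33\right) \left(-3\right) 1 - \frac{150}{143}} = \sqrt{99 \cdot 1 - \frac{150}{143}} = \sqrt{99 - \frac{150}{143}} = \sqrt{\frac{14007}{143}} = \frac{\sqrt{2003001}}{143}$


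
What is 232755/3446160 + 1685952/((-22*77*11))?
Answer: -193524106255/2140524848 ≈ -90.410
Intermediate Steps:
232755/3446160 + 1685952/((-22*77*11)) = 232755*(1/3446160) + 1685952/((-1694*11)) = 15517/229744 + 1685952/(-18634) = 15517/229744 + 1685952*(-1/18634) = 15517/229744 - 842976/9317 = -193524106255/2140524848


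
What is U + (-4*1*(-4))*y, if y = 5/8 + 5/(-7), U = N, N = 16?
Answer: 102/7 ≈ 14.571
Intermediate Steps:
U = 16
y = -5/56 (y = 5*(⅛) + 5*(-⅐) = 5/8 - 5/7 = -5/56 ≈ -0.089286)
U + (-4*1*(-4))*y = 16 + (-4*1*(-4))*(-5/56) = 16 - 4*(-4)*(-5/56) = 16 + 16*(-5/56) = 16 - 10/7 = 102/7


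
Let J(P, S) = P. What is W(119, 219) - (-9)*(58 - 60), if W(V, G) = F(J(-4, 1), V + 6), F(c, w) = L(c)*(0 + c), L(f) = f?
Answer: -2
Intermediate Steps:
F(c, w) = c² (F(c, w) = c*(0 + c) = c*c = c²)
W(V, G) = 16 (W(V, G) = (-4)² = 16)
W(119, 219) - (-9)*(58 - 60) = 16 - (-9)*(58 - 60) = 16 - (-9)*(-2) = 16 - 1*18 = 16 - 18 = -2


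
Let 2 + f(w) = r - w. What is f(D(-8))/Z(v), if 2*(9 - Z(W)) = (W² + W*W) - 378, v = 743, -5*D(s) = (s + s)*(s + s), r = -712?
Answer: 3314/2759255 ≈ 0.0012010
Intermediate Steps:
D(s) = -4*s²/5 (D(s) = -(s + s)*(s + s)/5 = -2*s*2*s/5 = -4*s²/5)
f(w) = -714 - w (f(w) = -2 + (-712 - w) = -714 - w)
Z(W) = 198 - W² (Z(W) = 9 - ((W² + W*W) - 378)/2 = 9 - ((W² + W²) - 378)/2 = 9 - (2*W² - 378)/2 = 9 - (-378 + 2*W²)/2 = 9 + (189 - W²) = 198 - W²)
f(D(-8))/Z(v) = (-714 - (-4)*(-8)²/5)/(198 - 1*743²) = (-714 - (-4)*64/5)/(198 - 1*552049) = (-714 - 1*(-256/5))/(198 - 552049) = (-714 + 256/5)/(-551851) = -3314/5*(-1/551851) = 3314/2759255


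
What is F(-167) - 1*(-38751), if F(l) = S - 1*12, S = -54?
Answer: 38685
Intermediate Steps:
F(l) = -66 (F(l) = -54 - 1*12 = -54 - 12 = -66)
F(-167) - 1*(-38751) = -66 - 1*(-38751) = -66 + 38751 = 38685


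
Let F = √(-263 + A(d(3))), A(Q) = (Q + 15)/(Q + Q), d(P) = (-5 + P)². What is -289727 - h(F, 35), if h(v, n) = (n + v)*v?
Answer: -2315731/8 - 35*I*√4170/4 ≈ -2.8947e+5 - 565.04*I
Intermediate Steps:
A(Q) = (15 + Q)/(2*Q) (A(Q) = (15 + Q)/((2*Q)) = (15 + Q)*(1/(2*Q)) = (15 + Q)/(2*Q))
F = I*√4170/4 (F = √(-263 + (15 + (-5 + 3)²)/(2*((-5 + 3)²))) = √(-263 + (15 + (-2)²)/(2*((-2)²))) = √(-263 + (½)*(15 + 4)/4) = √(-263 + (½)*(¼)*19) = √(-263 + 19/8) = √(-2085/8) = I*√4170/4 ≈ 16.144*I)
h(v, n) = v*(n + v)
-289727 - h(F, 35) = -289727 - I*√4170/4*(35 + I*√4170/4) = -289727 - I*√4170*(35 + I*√4170/4)/4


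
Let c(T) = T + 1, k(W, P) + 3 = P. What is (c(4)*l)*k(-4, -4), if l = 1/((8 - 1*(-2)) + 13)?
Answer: -35/23 ≈ -1.5217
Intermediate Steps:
k(W, P) = -3 + P
l = 1/23 (l = 1/((8 + 2) + 13) = 1/(10 + 13) = 1/23 ≈ 0.043478)
c(T) = 1 + T
(c(4)*l)*k(-4, -4) = ((1 + 4)*(1/23))*(-3 - 4) = (5*(1/23))*(-7) = (5/23)*(-7) = -35/23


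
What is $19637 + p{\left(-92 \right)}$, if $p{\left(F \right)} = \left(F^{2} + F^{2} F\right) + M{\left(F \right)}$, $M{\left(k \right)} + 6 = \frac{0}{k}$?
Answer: $-750593$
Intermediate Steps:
$M{\left(k \right)} = -6$ ($M{\left(k \right)} = -6 + \frac{0}{k} = -6 + 0 = -6$)
$p{\left(F \right)} = -6 + F^{2} + F^{3}$ ($p{\left(F \right)} = \left(F^{2} + F^{2} F\right) - 6 = \left(F^{2} + F^{3}\right) - 6 = -6 + F^{2} + F^{3}$)
$19637 + p{\left(-92 \right)} = 19637 + \left(-6 + \left(-92\right)^{2} + \left(-92\right)^{3}\right) = 19637 - 770230 = -750593$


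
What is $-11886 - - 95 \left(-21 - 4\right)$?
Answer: $-14261$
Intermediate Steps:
$-11886 - - 95 \left(-21 - 4\right) = -11886 - \left(-95\right) \left(-25\right) = -11886 - 2375 = -14261$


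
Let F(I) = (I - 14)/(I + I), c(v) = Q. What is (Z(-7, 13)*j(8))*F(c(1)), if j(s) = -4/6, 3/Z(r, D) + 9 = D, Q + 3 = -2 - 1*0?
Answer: -19/20 ≈ -0.95000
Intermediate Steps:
Q = -5 (Q = -3 + (-2 - 1*0) = -3 + (-2 + 0) = -3 - 2 = -5)
Z(r, D) = 3/(-9 + D)
c(v) = -5
j(s) = -⅔ (j(s) = -4*⅙ = -⅔)
F(I) = (-14 + I)/(2*I) (F(I) = (-14 + I)/((2*I)) = (-14 + I)*(1/(2*I)) = (-14 + I)/(2*I))
(Z(-7, 13)*j(8))*F(c(1)) = ((3/(-9 + 13))*(-⅔))*((½)*(-14 - 5)/(-5)) = ((3/4)*(-⅔))*((½)*(-⅕)*(-19)) = ((3*(¼))*(-⅔))*(19/10) = ((¾)*(-⅔))*(19/10) = -½*19/10 = -19/20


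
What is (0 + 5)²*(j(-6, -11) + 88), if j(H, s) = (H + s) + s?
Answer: 1500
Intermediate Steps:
j(H, s) = H + 2*s
(0 + 5)²*(j(-6, -11) + 88) = (0 + 5)²*((-6 + 2*(-11)) + 88) = 5²*((-6 - 22) + 88) = 25*(-28 + 88) = 25*60 = 1500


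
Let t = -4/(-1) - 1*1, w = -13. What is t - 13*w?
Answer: 172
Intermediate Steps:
t = 3 (t = -4*(-1) - 1 = 4 - 1 = 3)
t - 13*w = 3 - 13*(-13) = 3 + 169 = 172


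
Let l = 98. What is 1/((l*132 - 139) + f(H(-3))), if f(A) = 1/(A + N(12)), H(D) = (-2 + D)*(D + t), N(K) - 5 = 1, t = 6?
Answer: 9/115172 ≈ 7.8144e-5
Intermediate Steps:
N(K) = 6 (N(K) = 5 + 1 = 6)
H(D) = (-2 + D)*(6 + D) (H(D) = (-2 + D)*(D + 6) = (-2 + D)*(6 + D))
f(A) = 1/(6 + A) (f(A) = 1/(A + 6) = 1/(6 + A))
1/((l*132 - 139) + f(H(-3))) = 1/((98*132 - 139) + 1/(6 + (-12 + (-3)² + 4*(-3)))) = 1/((12936 - 139) + 1/(6 + (-12 + 9 - 12))) = 1/(12797 + 1/(6 - 15)) = 1/(12797 + 1/(-9)) = 1/(12797 - ⅑) = 1/(115172/9) = 9/115172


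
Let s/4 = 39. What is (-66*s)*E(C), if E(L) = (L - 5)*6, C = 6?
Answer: -61776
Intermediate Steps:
s = 156 (s = 4*39 = 156)
E(L) = -30 + 6*L (E(L) = (-5 + L)*6 = -30 + 6*L)
(-66*s)*E(C) = (-66*156)*(-30 + 6*6) = -10296*(-30 + 36) = -10296*6 = -61776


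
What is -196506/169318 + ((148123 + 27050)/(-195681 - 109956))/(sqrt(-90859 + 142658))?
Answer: -98253/84659 - 58391*sqrt(51799)/5277230321 ≈ -1.1631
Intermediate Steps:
-196506/169318 + ((148123 + 27050)/(-195681 - 109956))/(sqrt(-90859 + 142658)) = -196506*1/169318 + (175173/(-305637))/(sqrt(51799)) = -98253/84659 + (175173*(-1/305637))*(sqrt(51799)/51799) = -98253/84659 - 58391*sqrt(51799)/5277230321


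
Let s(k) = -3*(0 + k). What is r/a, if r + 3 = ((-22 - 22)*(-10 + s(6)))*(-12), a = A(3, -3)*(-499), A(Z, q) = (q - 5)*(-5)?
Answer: 14787/19960 ≈ 0.74083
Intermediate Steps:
A(Z, q) = 25 - 5*q (A(Z, q) = (-5 + q)*(-5) = 25 - 5*q)
s(k) = -3*k
a = -19960 (a = (25 - 5*(-3))*(-499) = (25 + 15)*(-499) = 40*(-499) = -19960)
r = -14787 (r = -3 + ((-22 - 22)*(-10 - 3*6))*(-12) = -3 - 44*(-10 - 18)*(-12) = -3 - 44*(-28)*(-12) = -3 + 1232*(-12) = -3 - 14784 = -14787)
r/a = -14787/(-19960) = -14787*(-1/19960) = 14787/19960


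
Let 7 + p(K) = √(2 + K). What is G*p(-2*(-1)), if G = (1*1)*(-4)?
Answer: 20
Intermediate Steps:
p(K) = -7 + √(2 + K)
G = -4 (G = 1*(-4) = -4)
G*p(-2*(-1)) = -4*(-7 + √(2 - 2*(-1))) = -4*(-7 + √(2 + 2)) = -4*(-7 + √4) = -4*(-7 + 2) = -4*(-5) = 20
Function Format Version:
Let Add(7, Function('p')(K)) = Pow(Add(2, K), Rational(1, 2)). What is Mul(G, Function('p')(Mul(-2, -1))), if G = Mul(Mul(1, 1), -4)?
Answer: 20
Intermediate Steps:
Function('p')(K) = Add(-7, Pow(Add(2, K), Rational(1, 2)))
G = -4 (G = Mul(1, -4) = -4)
Mul(G, Function('p')(Mul(-2, -1))) = Mul(-4, Add(-7, Pow(Add(2, Mul(-2, -1)), Rational(1, 2)))) = Mul(-4, Add(-7, Pow(Add(2, 2), Rational(1, 2)))) = Mul(-4, Add(-7, Pow(4, Rational(1, 2)))) = Mul(-4, Add(-7, 2)) = Mul(-4, -5) = 20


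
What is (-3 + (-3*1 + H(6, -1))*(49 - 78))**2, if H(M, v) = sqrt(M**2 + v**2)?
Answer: 38173 - 4872*sqrt(37) ≈ 8537.8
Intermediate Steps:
(-3 + (-3*1 + H(6, -1))*(49 - 78))**2 = (-3 + (-3*1 + sqrt(6**2 + (-1)**2))*(49 - 78))**2 = (-3 + (-3 + sqrt(36 + 1))*(-29))**2 = (-3 + (-3 + sqrt(37))*(-29))**2 = (-3 + (87 - 29*sqrt(37)))**2 = (84 - 29*sqrt(37))**2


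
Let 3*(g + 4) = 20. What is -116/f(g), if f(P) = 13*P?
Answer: -87/26 ≈ -3.3462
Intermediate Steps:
g = 8/3 (g = -4 + (1/3)*20 = -4 + 20/3 = 8/3 ≈ 2.6667)
-116/f(g) = -116/(13*(8/3)) = -116/104/3 = -116*3/104 = -87/26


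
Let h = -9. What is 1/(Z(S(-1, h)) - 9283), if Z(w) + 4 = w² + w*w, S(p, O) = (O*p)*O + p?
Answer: 1/4161 ≈ 0.00024033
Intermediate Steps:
S(p, O) = p + p*O² (S(p, O) = p*O² + p = p + p*O²)
Z(w) = -4 + 2*w² (Z(w) = -4 + (w² + w*w) = -4 + (w² + w²) = -4 + 2*w²)
1/(Z(S(-1, h)) - 9283) = 1/((-4 + 2*(-(1 + (-9)²))²) - 9283) = 1/((-4 + 2*(-(1 + 81))²) - 9283) = 1/((-4 + 2*(-1*82)²) - 9283) = 1/((-4 + 2*(-82)²) - 9283) = 1/((-4 + 2*6724) - 9283) = 1/((-4 + 13448) - 9283) = 1/(13444 - 9283) = 1/4161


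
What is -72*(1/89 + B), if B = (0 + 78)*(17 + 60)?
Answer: -38486520/89 ≈ -4.3243e+5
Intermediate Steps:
B = 6006 (B = 78*77 = 6006)
-72*(1/89 + B) = -72*(1/89 + 6006) = -72*534535/89 = -38486520/89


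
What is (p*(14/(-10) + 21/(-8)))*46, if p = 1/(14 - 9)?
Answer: -3703/100 ≈ -37.030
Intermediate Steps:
p = ⅕ (p = 1/5 = ⅕ ≈ 0.20000)
(p*(14/(-10) + 21/(-8)))*46 = ((14/(-10) + 21/(-8))/5)*46 = ((14*(-⅒) + 21*(-⅛))/5)*46 = ((-7/5 - 21/8)/5)*46 = ((⅕)*(-161/40))*46 = -161/200*46 = -3703/100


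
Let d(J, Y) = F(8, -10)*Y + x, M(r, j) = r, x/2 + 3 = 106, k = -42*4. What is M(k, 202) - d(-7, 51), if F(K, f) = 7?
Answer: -731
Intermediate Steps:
k = -168
x = 206 (x = -6 + 2*106 = -6 + 212 = 206)
d(J, Y) = 206 + 7*Y (d(J, Y) = 7*Y + 206 = 206 + 7*Y)
M(k, 202) - d(-7, 51) = -168 - (206 + 7*51) = -168 - (206 + 357) = -168 - 1*563 = -168 - 563 = -731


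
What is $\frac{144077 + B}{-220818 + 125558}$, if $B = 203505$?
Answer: $- \frac{173791}{47630} \approx -3.6488$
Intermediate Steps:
$\frac{144077 + B}{-220818 + 125558} = \frac{144077 + 203505}{-220818 + 125558} = \frac{347582}{-95260} = 347582 \left(- \frac{1}{95260}\right) = - \frac{173791}{47630}$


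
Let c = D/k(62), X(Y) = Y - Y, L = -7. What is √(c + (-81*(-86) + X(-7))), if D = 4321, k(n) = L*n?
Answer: √1310212582/434 ≈ 83.403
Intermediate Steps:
k(n) = -7*n
X(Y) = 0
c = -4321/434 (c = 4321/((-7*62)) = 4321/(-434) = 4321*(-1/434) = -4321/434 ≈ -9.9562)
√(c + (-81*(-86) + X(-7))) = √(-4321/434 + (-81*(-86) + 0)) = √(-4321/434 + (6966 + 0)) = √(-4321/434 + 6966) = √(3018923/434) = √1310212582/434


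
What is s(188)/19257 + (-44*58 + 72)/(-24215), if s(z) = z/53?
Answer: 507138500/4942867503 ≈ 0.10260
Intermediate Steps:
s(z) = z/53 (s(z) = z*(1/53) = z/53)
s(188)/19257 + (-44*58 + 72)/(-24215) = ((1/53)*188)/19257 + (-44*58 + 72)/(-24215) = (188/53)*(1/19257) + (-2552 + 72)*(-1/24215) = 188/1020621 - 2480*(-1/24215) = 188/1020621 + 496/4843 = 507138500/4942867503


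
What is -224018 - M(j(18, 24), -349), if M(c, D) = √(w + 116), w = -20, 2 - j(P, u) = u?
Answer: -224018 - 4*√6 ≈ -2.2403e+5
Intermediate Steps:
j(P, u) = 2 - u
M(c, D) = 4*√6 (M(c, D) = √(-20 + 116) = √96 = 4*√6)
-224018 - M(j(18, 24), -349) = -224018 - 4*√6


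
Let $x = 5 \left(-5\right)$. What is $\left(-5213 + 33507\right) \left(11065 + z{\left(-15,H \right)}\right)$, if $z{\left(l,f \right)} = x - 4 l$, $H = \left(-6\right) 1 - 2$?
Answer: $314063400$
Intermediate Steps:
$H = -8$ ($H = -6 - 2 = -8$)
$x = -25$
$z{\left(l,f \right)} = -25 - 4 l$
$\left(-5213 + 33507\right) \left(11065 + z{\left(-15,H \right)}\right) = \left(-5213 + 33507\right) \left(11065 - -35\right) = 28294 \left(11065 + \left(-25 + 60\right)\right) = 28294 \left(11065 + 35\right) = 28294 \cdot 11100 = 314063400$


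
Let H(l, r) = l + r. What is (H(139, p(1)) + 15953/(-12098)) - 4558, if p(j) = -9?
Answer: -53585897/12098 ≈ -4429.3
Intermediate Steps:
(H(139, p(1)) + 15953/(-12098)) - 4558 = ((139 - 9) + 15953/(-12098)) - 4558 = (130 + 15953*(-1/12098)) - 4558 = (130 - 15953/12098) - 4558 = 1556787/12098 - 4558 = -53585897/12098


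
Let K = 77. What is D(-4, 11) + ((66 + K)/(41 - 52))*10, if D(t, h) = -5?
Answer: -135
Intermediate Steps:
D(-4, 11) + ((66 + K)/(41 - 52))*10 = -5 + ((66 + 77)/(41 - 52))*10 = -5 + (143/(-11))*10 = -5 + (143*(-1/11))*10 = -5 - 13*10 = -5 - 130 = -135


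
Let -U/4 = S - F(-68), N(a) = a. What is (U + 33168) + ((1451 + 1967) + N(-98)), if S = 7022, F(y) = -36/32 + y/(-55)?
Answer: 924049/110 ≈ 8400.4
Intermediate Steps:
F(y) = -9/8 - y/55 (F(y) = -36*1/32 + y*(-1/55) = -9/8 - y/55)
U = -3089631/110 (U = -4*(7022 - (-9/8 - 1/55*(-68))) = -4*(7022 - (-9/8 + 68/55)) = -4*(7022 - 1*49/440) = -4*(7022 - 49/440) = -4*3089631/440 = -3089631/110 ≈ -28088.)
(U + 33168) + ((1451 + 1967) + N(-98)) = (-3089631/110 + 33168) + ((1451 + 1967) - 98) = 558849/110 + (3418 - 98) = 558849/110 + 3320 = 924049/110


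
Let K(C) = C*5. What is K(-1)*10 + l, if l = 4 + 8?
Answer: -38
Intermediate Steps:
K(C) = 5*C
l = 12
K(-1)*10 + l = (5*(-1))*10 + 12 = -5*10 + 12 = -50 + 12 = -38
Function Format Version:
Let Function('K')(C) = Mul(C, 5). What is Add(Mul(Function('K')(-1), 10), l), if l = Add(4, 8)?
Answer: -38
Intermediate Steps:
Function('K')(C) = Mul(5, C)
l = 12
Add(Mul(Function('K')(-1), 10), l) = Add(Mul(Mul(5, -1), 10), 12) = Add(Mul(-5, 10), 12) = Add(-50, 12) = -38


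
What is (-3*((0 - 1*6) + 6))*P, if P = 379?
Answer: 0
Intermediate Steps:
(-3*((0 - 1*6) + 6))*P = -3*((0 - 1*6) + 6)*379 = -3*((0 - 6) + 6)*379 = -3*(-6 + 6)*379 = -3*0*379 = 0*379 = 0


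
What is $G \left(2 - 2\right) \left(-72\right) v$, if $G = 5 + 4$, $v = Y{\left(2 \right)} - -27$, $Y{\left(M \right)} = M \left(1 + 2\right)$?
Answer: $0$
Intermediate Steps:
$Y{\left(M \right)} = 3 M$ ($Y{\left(M \right)} = M 3 = 3 M$)
$v = 33$ ($v = 3 \cdot 2 - -27 = 6 + 27 = 33$)
$G = 9$
$G \left(2 - 2\right) \left(-72\right) v = 9 \left(2 - 2\right) \left(-72\right) 33 = 9 \cdot 0 \left(-72\right) 33 = 0 \left(-72\right) 33 = 0 \cdot 33 = 0$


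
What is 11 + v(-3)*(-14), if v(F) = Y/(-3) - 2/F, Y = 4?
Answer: 61/3 ≈ 20.333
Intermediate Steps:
v(F) = -4/3 - 2/F (v(F) = 4/(-3) - 2/F = 4*(-⅓) - 2/F = -4/3 - 2/F)
11 + v(-3)*(-14) = 11 + (-4/3 - 2/(-3))*(-14) = 11 + (-4/3 - 2*(-⅓))*(-14) = 11 + (-4/3 + ⅔)*(-14) = 11 - ⅔*(-14) = 11 + 28/3 = 61/3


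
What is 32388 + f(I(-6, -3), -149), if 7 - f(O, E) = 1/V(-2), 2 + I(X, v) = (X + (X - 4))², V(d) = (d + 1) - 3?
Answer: 129581/4 ≈ 32395.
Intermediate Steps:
V(d) = -2 + d (V(d) = (1 + d) - 3 = -2 + d)
I(X, v) = -2 + (-4 + 2*X)² (I(X, v) = -2 + (X + (X - 4))² = -2 + (X + (-4 + X))² = -2 + (-4 + 2*X)²)
f(O, E) = 29/4 (f(O, E) = 7 - 1/(-2 - 2) = 7 - 1/(-4) = 7 - 1*(-¼) = 7 + ¼ = 29/4)
32388 + f(I(-6, -3), -149) = 32388 + 29/4 = 129581/4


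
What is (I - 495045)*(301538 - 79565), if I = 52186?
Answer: -98302740807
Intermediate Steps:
(I - 495045)*(301538 - 79565) = (52186 - 495045)*(301538 - 79565) = -442859*221973 = -98302740807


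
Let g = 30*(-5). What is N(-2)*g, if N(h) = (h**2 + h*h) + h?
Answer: -900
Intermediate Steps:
g = -150
N(h) = h + 2*h**2 (N(h) = (h**2 + h**2) + h = 2*h**2 + h = h + 2*h**2)
N(-2)*g = -2*(1 + 2*(-2))*(-150) = -2*(1 - 4)*(-150) = -2*(-3)*(-150) = 6*(-150) = -900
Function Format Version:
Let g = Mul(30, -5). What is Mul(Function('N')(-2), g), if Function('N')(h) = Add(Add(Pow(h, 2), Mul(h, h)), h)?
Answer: -900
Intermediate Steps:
g = -150
Function('N')(h) = Add(h, Mul(2, Pow(h, 2))) (Function('N')(h) = Add(Add(Pow(h, 2), Pow(h, 2)), h) = Add(Mul(2, Pow(h, 2)), h) = Add(h, Mul(2, Pow(h, 2))))
Mul(Function('N')(-2), g) = Mul(Mul(-2, Add(1, Mul(2, -2))), -150) = Mul(Mul(-2, Add(1, -4)), -150) = Mul(Mul(-2, -3), -150) = Mul(6, -150) = -900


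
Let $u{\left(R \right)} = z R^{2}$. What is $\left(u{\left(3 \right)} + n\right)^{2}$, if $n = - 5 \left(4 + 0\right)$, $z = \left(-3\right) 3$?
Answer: $10201$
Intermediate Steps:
$z = -9$
$n = -20$ ($n = \left(-5\right) 4 = -20$)
$u{\left(R \right)} = - 9 R^{2}$
$\left(u{\left(3 \right)} + n\right)^{2} = \left(- 9 \cdot 3^{2} - 20\right)^{2} = \left(\left(-9\right) 9 - 20\right)^{2} = \left(-81 - 20\right)^{2} = \left(-101\right)^{2} = 10201$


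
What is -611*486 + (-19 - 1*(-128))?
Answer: -296837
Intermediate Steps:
-611*486 + (-19 - 1*(-128)) = -296946 + (-19 + 128) = -296946 + 109 = -296837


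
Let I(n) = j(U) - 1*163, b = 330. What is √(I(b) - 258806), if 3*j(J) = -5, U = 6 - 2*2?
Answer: 4*I*√145671/3 ≈ 508.89*I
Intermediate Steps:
U = 2 (U = 6 - 4 = 2)
j(J) = -5/3 (j(J) = (⅓)*(-5) = -5/3)
I(n) = -494/3 (I(n) = -5/3 - 1*163 = -5/3 - 163 = -494/3)
√(I(b) - 258806) = √(-494/3 - 258806) = √(-776912/3) = 4*I*√145671/3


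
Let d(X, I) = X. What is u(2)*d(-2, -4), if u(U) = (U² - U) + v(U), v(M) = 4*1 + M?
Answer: -16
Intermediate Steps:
v(M) = 4 + M
u(U) = 4 + U² (u(U) = (U² - U) + (4 + U) = 4 + U²)
u(2)*d(-2, -4) = (4 + 2²)*(-2) = (4 + 4)*(-2) = 8*(-2) = -16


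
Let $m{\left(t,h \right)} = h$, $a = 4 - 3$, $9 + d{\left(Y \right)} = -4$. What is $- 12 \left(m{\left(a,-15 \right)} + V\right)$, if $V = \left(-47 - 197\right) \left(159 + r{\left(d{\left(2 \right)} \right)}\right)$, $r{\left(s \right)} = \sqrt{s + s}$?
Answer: $465732 + 2928 i \sqrt{26} \approx 4.6573 \cdot 10^{5} + 14930.0 i$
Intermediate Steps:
$d{\left(Y \right)} = -13$ ($d{\left(Y \right)} = -9 - 4 = -13$)
$a = 1$
$r{\left(s \right)} = \sqrt{2} \sqrt{s}$ ($r{\left(s \right)} = \sqrt{2 s} = \sqrt{2} \sqrt{s}$)
$V = -38796 - 244 i \sqrt{26}$ ($V = \left(-47 - 197\right) \left(159 + \sqrt{2} \sqrt{-13}\right) = - 244 \left(159 + \sqrt{2} i \sqrt{13}\right) = - 244 \left(159 + i \sqrt{26}\right) = -38796 - 244 i \sqrt{26} \approx -38796.0 - 1244.2 i$)
$- 12 \left(m{\left(a,-15 \right)} + V\right) = - 12 \left(-15 - \left(38796 + 244 i \sqrt{26}\right)\right) = - 12 \left(-38811 - 244 i \sqrt{26}\right) = 465732 + 2928 i \sqrt{26}$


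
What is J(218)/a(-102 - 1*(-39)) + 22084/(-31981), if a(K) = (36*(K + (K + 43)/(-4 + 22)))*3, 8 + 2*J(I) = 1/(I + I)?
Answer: -133225667405/193092579168 ≈ -0.68996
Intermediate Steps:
J(I) = -4 + 1/(4*I) (J(I) = -4 + 1/(2*(I + I)) = -4 + 1/(2*((2*I))) = -4 + (1/(2*I))/2 = -4 + 1/(4*I))
a(K) = 258 + 114*K (a(K) = (36*(K + (43 + K)/18))*3 = (36*(K + (43 + K)*(1/18)))*3 = (36*(K + (43/18 + K/18)))*3 = (36*(43/18 + 19*K/18))*3 = (86 + 38*K)*3 = 258 + 114*K)
J(218)/a(-102 - 1*(-39)) + 22084/(-31981) = (-4 + (1/4)/218)/(258 + 114*(-102 - 1*(-39))) + 22084/(-31981) = (-4 + (1/4)*(1/218))/(258 + 114*(-102 + 39)) + 22084*(-1/31981) = (-4 + 1/872)/(258 + 114*(-63)) - 22084/31981 = -3487/(872*(258 - 7182)) - 22084/31981 = -3487/872/(-6924) - 22084/31981 = -3487/872*(-1/6924) - 22084/31981 = 3487/6037728 - 22084/31981 = -133225667405/193092579168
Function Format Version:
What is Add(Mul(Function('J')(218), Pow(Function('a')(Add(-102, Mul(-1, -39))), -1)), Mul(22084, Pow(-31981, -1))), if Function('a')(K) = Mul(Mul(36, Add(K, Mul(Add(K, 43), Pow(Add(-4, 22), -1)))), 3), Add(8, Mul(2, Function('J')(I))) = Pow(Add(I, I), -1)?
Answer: Rational(-133225667405, 193092579168) ≈ -0.68996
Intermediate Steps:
Function('J')(I) = Add(-4, Mul(Rational(1, 4), Pow(I, -1))) (Function('J')(I) = Add(-4, Mul(Rational(1, 2), Pow(Add(I, I), -1))) = Add(-4, Mul(Rational(1, 2), Pow(Mul(2, I), -1))) = Add(-4, Mul(Rational(1, 2), Mul(Rational(1, 2), Pow(I, -1)))) = Add(-4, Mul(Rational(1, 4), Pow(I, -1))))
Function('a')(K) = Add(258, Mul(114, K)) (Function('a')(K) = Mul(Mul(36, Add(K, Mul(Add(43, K), Pow(18, -1)))), 3) = Mul(Mul(36, Add(K, Mul(Add(43, K), Rational(1, 18)))), 3) = Mul(Mul(36, Add(K, Add(Rational(43, 18), Mul(Rational(1, 18), K)))), 3) = Mul(Mul(36, Add(Rational(43, 18), Mul(Rational(19, 18), K))), 3) = Mul(Add(86, Mul(38, K)), 3) = Add(258, Mul(114, K)))
Add(Mul(Function('J')(218), Pow(Function('a')(Add(-102, Mul(-1, -39))), -1)), Mul(22084, Pow(-31981, -1))) = Add(Mul(Add(-4, Mul(Rational(1, 4), Pow(218, -1))), Pow(Add(258, Mul(114, Add(-102, Mul(-1, -39)))), -1)), Mul(22084, Pow(-31981, -1))) = Add(Mul(Add(-4, Mul(Rational(1, 4), Rational(1, 218))), Pow(Add(258, Mul(114, Add(-102, 39))), -1)), Mul(22084, Rational(-1, 31981))) = Add(Mul(Add(-4, Rational(1, 872)), Pow(Add(258, Mul(114, -63)), -1)), Rational(-22084, 31981)) = Add(Mul(Rational(-3487, 872), Pow(Add(258, -7182), -1)), Rational(-22084, 31981)) = Add(Mul(Rational(-3487, 872), Pow(-6924, -1)), Rational(-22084, 31981)) = Add(Mul(Rational(-3487, 872), Rational(-1, 6924)), Rational(-22084, 31981)) = Add(Rational(3487, 6037728), Rational(-22084, 31981)) = Rational(-133225667405, 193092579168)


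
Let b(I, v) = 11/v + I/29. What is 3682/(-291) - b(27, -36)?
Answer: -1344677/101268 ≈ -13.278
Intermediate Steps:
b(I, v) = 11/v + I/29 (b(I, v) = 11/v + I*(1/29) = 11/v + I/29)
3682/(-291) - b(27, -36) = 3682/(-291) - (11/(-36) + (1/29)*27) = 3682*(-1/291) - (11*(-1/36) + 27/29) = -3682/291 - (-11/36 + 27/29) = -3682/291 - 1*653/1044 = -3682/291 - 653/1044 = -1344677/101268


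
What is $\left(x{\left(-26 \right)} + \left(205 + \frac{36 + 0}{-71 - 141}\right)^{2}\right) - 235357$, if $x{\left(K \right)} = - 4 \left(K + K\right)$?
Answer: $- \frac{542680805}{2809} \approx -1.9319 \cdot 10^{5}$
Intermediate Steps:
$x{\left(K \right)} = - 8 K$ ($x{\left(K \right)} = - 4 \cdot 2 K = - 8 K$)
$\left(x{\left(-26 \right)} + \left(205 + \frac{36 + 0}{-71 - 141}\right)^{2}\right) - 235357 = \left(\left(-8\right) \left(-26\right) + \left(205 + \frac{36 + 0}{-71 - 141}\right)^{2}\right) - 235357 = \left(208 + \left(205 + \frac{36}{-212}\right)^{2}\right) - 235357 = \left(208 + \left(205 + 36 \left(- \frac{1}{212}\right)\right)^{2}\right) - 235357 = \left(208 + \left(205 - \frac{9}{53}\right)^{2}\right) - 235357 = \left(208 + \left(\frac{10856}{53}\right)^{2}\right) - 235357 = \left(208 + \frac{117852736}{2809}\right) - 235357 = \frac{118437008}{2809} - 235357 = - \frac{542680805}{2809}$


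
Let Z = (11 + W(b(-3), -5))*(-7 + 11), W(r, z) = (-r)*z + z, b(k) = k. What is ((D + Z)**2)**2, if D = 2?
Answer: 1336336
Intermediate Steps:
W(r, z) = z - r*z (W(r, z) = -r*z + z = z - r*z)
Z = -36 (Z = (11 - 5*(1 - 1*(-3)))*(-7 + 11) = (11 - 5*(1 + 3))*4 = (11 - 5*4)*4 = (11 - 20)*4 = -9*4 = -36)
((D + Z)**2)**2 = ((2 - 36)**2)**2 = ((-34)**2)**2 = 1156**2 = 1336336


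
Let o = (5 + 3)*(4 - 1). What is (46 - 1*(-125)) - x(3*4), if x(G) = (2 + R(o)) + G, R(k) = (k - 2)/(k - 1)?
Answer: 3589/23 ≈ 156.04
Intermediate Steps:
o = 24 (o = 8*3 = 24)
R(k) = (-2 + k)/(-1 + k)
x(G) = 68/23 + G (x(G) = (2 + (-2 + 24)/(-1 + 24)) + G = (2 + 22/23) + G = 68/23 + G)
(46 - 1*(-125)) - x(3*4) = (46 - 1*(-125)) - (68/23 + 3*4) = (46 + 125) - (68/23 + 12) = 171 - 1*344/23 = 171 - 344/23 = 3589/23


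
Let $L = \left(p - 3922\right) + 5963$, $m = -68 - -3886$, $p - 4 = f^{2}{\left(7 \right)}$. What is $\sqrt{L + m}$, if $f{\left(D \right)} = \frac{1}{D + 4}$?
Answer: $\frac{4 \sqrt{44339}}{11} \approx 76.57$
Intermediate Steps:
$f{\left(D \right)} = \frac{1}{4 + D}$
$p = \frac{485}{121}$ ($p = 4 + \left(\frac{1}{4 + 7}\right)^{2} = 4 + \left(\frac{1}{11}\right)^{2} = 4 + \frac{1}{121} = \frac{485}{121} \approx 4.0083$)
$m = 3818$ ($m = -68 + 3886 = 3818$)
$L = \frac{247446}{121}$ ($L = \left(\frac{485}{121} - 3922\right) + 5963 = - \frac{474077}{121} + 5963 = \frac{247446}{121} \approx 2045.0$)
$\sqrt{L + m} = \sqrt{\frac{247446}{121} + 3818} = \sqrt{\frac{709424}{121}} = \frac{4 \sqrt{44339}}{11}$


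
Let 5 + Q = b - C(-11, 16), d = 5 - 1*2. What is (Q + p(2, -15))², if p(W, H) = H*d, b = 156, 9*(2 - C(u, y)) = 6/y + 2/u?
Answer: 6787288225/627264 ≈ 10820.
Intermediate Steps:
d = 3 (d = 5 - 2 = 3)
C(u, y) = 2 - 2/(3*y) - 2/(9*u) (C(u, y) = 2 - (6/y + 2/u)/9 = 2 - (2/u + 6/y)/9 = 2 + (-2/(3*y) - 2/(9*u)) = 2 - 2/(3*y) - 2/(9*u))
p(W, H) = 3*H (p(W, H) = H*3 = 3*H)
Q = 118025/792 (Q = -5 + (156 - (2 - ⅔/16 - 2/9/(-11))) = -5 + (156 - (2 - ⅔*1/16 - 2/9*(-1/11))) = -5 + (156 - (2 - 1/24 + 2/99)) = -5 + (156 - 1*1567/792) = -5 + (156 - 1567/792) = -5 + 121985/792 = 118025/792 ≈ 149.02)
(Q + p(2, -15))² = (118025/792 + 3*(-15))² = (118025/792 - 45)² = (82385/792)² = 6787288225/627264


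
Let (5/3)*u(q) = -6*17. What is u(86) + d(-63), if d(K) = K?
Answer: -621/5 ≈ -124.20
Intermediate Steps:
u(q) = -306/5 (u(q) = 3*(-6*17)/5 = (3/5)*(-102) = -306/5)
u(86) + d(-63) = -306/5 - 63 = -621/5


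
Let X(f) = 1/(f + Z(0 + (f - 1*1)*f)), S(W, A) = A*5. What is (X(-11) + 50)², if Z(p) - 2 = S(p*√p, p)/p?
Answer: 39601/16 ≈ 2475.1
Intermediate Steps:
S(W, A) = 5*A
Z(p) = 7 (Z(p) = 2 + (5*p)/p = 2 + 5 = 7)
X(f) = 1/(7 + f) (X(f) = 1/(f + 7) = 1/(7 + f))
(X(-11) + 50)² = (1/(7 - 11) + 50)² = (1/(-4) + 50)² = (-¼ + 50)² = (199/4)² = 39601/16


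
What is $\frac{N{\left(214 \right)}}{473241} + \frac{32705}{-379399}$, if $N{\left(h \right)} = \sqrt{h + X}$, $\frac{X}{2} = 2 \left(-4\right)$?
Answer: $- \frac{32705}{379399} + \frac{\sqrt{22}}{157747} \approx -0.086172$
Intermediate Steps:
$X = -16$ ($X = 2 \cdot 2 \left(-4\right) = 2 \left(-8\right) = -16$)
$N{\left(h \right)} = \sqrt{-16 + h}$ ($N{\left(h \right)} = \sqrt{h - 16} = \sqrt{-16 + h}$)
$\frac{N{\left(214 \right)}}{473241} + \frac{32705}{-379399} = \frac{\sqrt{-16 + 214}}{473241} + \frac{32705}{-379399} = \sqrt{198} \cdot \frac{1}{473241} + 32705 \left(- \frac{1}{379399}\right) = 3 \sqrt{22} \cdot \frac{1}{473241} - \frac{32705}{379399} = \frac{\sqrt{22}}{157747} - \frac{32705}{379399} = - \frac{32705}{379399} + \frac{\sqrt{22}}{157747}$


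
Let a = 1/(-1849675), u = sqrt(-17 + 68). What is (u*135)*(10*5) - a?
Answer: 1/1849675 + 6750*sqrt(51) ≈ 48205.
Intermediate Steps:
u = sqrt(51) ≈ 7.1414
a = -1/1849675 ≈ -5.4064e-7
(u*135)*(10*5) - a = (sqrt(51)*135)*(10*5) - 1*(-1/1849675) = (135*sqrt(51))*50 + 1/1849675 = 6750*sqrt(51) + 1/1849675 = 1/1849675 + 6750*sqrt(51)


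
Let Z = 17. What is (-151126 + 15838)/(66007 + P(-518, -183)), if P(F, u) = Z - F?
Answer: -67644/33271 ≈ -2.0331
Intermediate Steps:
P(F, u) = 17 - F
(-151126 + 15838)/(66007 + P(-518, -183)) = (-151126 + 15838)/(66007 + (17 - 1*(-518))) = -135288/(66007 + (17 + 518)) = -135288/(66007 + 535) = -135288/66542 = -135288*1/66542 = -67644/33271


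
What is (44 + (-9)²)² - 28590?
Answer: -12965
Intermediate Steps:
(44 + (-9)²)² - 28590 = (44 + 81)² - 28590 = 125² - 28590 = 15625 - 28590 = -12965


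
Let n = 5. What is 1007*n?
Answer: 5035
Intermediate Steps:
1007*n = 1007*5 = 5035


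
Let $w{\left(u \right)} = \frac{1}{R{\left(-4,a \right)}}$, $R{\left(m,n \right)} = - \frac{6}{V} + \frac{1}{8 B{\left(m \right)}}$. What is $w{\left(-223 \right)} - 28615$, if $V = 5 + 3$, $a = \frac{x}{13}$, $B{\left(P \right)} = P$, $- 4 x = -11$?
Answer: $- \frac{715407}{25} \approx -28616.0$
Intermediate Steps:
$x = \frac{11}{4}$ ($x = \left(- \frac{1}{4}\right) \left(-11\right) = \frac{11}{4} \approx 2.75$)
$a = \frac{11}{52}$ ($a = \frac{11}{4 \cdot 13} = \frac{11}{4} \cdot \frac{1}{13} = \frac{11}{52} \approx 0.21154$)
$V = 8$
$R{\left(m,n \right)} = - \frac{3}{4} + \frac{1}{8 m}$ ($R{\left(m,n \right)} = - \frac{6}{8} + \frac{1}{8 m} = \left(-6\right) \frac{1}{8} + \frac{1}{8 m} = - \frac{3}{4} + \frac{1}{8 m}$)
$w{\left(u \right)} = - \frac{32}{25}$ ($w{\left(u \right)} = \frac{1}{\frac{1}{8} \frac{1}{-4} \left(1 - -24\right)} = \frac{1}{\frac{1}{8} \left(- \frac{1}{4}\right) \left(1 + 24\right)} = \frac{1}{\frac{1}{8} \left(- \frac{1}{4}\right) 25} = \frac{1}{- \frac{25}{32}} = - \frac{32}{25}$)
$w{\left(-223 \right)} - 28615 = - \frac{32}{25} - 28615 = - \frac{715407}{25}$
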